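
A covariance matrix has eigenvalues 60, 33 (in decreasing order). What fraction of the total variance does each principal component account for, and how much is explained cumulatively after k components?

Step 1 — total variance = trace(Sigma) = Σ λ_i = 60 + 33 = 93.

Step 2 — fraction explained by component i = λ_i / Σ λ:
  PC1: 60/93 = 0.6452
  PC2: 33/93 = 0.3548

Step 3 — cumulative fraction after k components = (λ_1 + ... + λ_k) / Σ λ:
  k = 1: 60/93 = 0.6452
  k = 2: (60 + 33)/93 = 93/93 = 1

Summary (fraction, with percent):

explained: PC1 0.6452 (64.52%), PC2 0.3548 (35.48%);  cumulative: 0.6452, 1


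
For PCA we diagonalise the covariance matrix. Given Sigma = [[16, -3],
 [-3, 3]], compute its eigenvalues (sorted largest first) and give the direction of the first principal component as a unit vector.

Step 1 — characteristic polynomial of 2×2 Sigma:
  det(Sigma - λI) = λ² - trace · λ + det = 0.
  trace = 16 + 3 = 19, det = 16·3 - (-3)² = 39.
Step 2 — discriminant:
  Δ = trace² - 4·det = 361 - 156 = 205.
Step 3 — eigenvalues:
  λ = (trace ± √Δ)/2 = (19 ± 14.3178)/2,
  λ_1 = 16.6589,  λ_2 = 2.3411.

Step 4 — unit eigenvector for λ_1: solve (Sigma - λ_1 I)v = 0. First row:
  (16 - 16.6589)·v_x + (-3)·v_y = 0, i.e. (-0.6589)·v_x + (-3)·v_y = 0,
  so v ∝ (b, λ_1 - a) = (-3, 0.6589); multiply by -1 so the first entry is positive: u = (3, -0.6589).
  ||u|| = √((3)² + (-0.6589)²) = √(9.4342) ≈ 3.0715,
  v_1 = u/||u|| ≈ (0.9767, -0.2145) (||v_1|| = 1).

λ_1 = 16.6589,  λ_2 = 2.3411;  v_1 ≈ (0.9767, -0.2145)


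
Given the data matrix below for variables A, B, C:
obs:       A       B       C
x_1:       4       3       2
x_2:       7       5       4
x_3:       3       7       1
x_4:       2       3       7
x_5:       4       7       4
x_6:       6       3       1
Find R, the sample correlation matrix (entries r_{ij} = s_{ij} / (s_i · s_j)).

Step 1 — column means:
  mean(A) = (4 + 7 + 3 + 2 + 4 + 6) / 6 = 26/6 = 4.3333
  mean(B) = (3 + 5 + 7 + 3 + 7 + 3) / 6 = 28/6 = 4.6667
  mean(C) = (2 + 4 + 1 + 7 + 4 + 1) / 6 = 19/6 = 3.1667

Step 2 — sample variances and covariances s[i,j] = (1/(n-1)) · Σ_k (x_{k,i} - mean_i) · (x_{k,j} - mean_j), with n-1 = 5:
  s[A,A] = ((-0.3333)·(-0.3333) + (2.6667)·(2.6667) + (-1.3333)·(-1.3333) + (-2.3333)·(-2.3333) + (-0.3333)·(-0.3333) + (1.6667)·(1.6667)) / 5 = 17.3333/5 = 3.4667
  s[A,B] = ((-0.3333)·(-1.6667) + (2.6667)·(0.3333) + (-1.3333)·(2.3333) + (-2.3333)·(-1.6667) + (-0.3333)·(2.3333) + (1.6667)·(-1.6667)) / 5 = -1.3333/5 = -0.2667
  s[A,C] = ((-0.3333)·(-1.1667) + (2.6667)·(0.8333) + (-1.3333)·(-2.1667) + (-2.3333)·(3.8333) + (-0.3333)·(0.8333) + (1.6667)·(-2.1667)) / 5 = -7.3333/5 = -1.4667
  s[B,B] = ((-1.6667)·(-1.6667) + (0.3333)·(0.3333) + (2.3333)·(2.3333) + (-1.6667)·(-1.6667) + (2.3333)·(2.3333) + (-1.6667)·(-1.6667)) / 5 = 19.3333/5 = 3.8667
  s[B,C] = ((-1.6667)·(-1.1667) + (0.3333)·(0.8333) + (2.3333)·(-2.1667) + (-1.6667)·(3.8333) + (2.3333)·(0.8333) + (-1.6667)·(-2.1667)) / 5 = -3.6667/5 = -0.7333
  s[C,C] = ((-1.1667)·(-1.1667) + (0.8333)·(0.8333) + (-2.1667)·(-2.1667) + (3.8333)·(3.8333) + (0.8333)·(0.8333) + (-2.1667)·(-2.1667)) / 5 = 26.8333/5 = 5.3667
  Sample standard deviations s_i = √(s[i,i]):
  s(A) = √(3.4667) = 1.8619
  s(B) = √(3.8667) = 1.9664
  s(C) = √(5.3667) = 2.3166

Step 3 — r_{ij} = s_{ij} / (s_i · s_j):
  r[A,A] = 1 (diagonal).
  r[A,B] = -0.2667 / (1.8619 · 1.9664) = -0.2667 / 3.6612 = -0.0728
  r[A,C] = -1.4667 / (1.8619 · 2.3166) = -1.4667 / 4.3133 = -0.34
  r[B,B] = 1 (diagonal).
  r[B,C] = -0.7333 / (1.9664 · 2.3166) = -0.7333 / 4.5553 = -0.161
  r[C,C] = 1 (diagonal).

R is symmetric with unit diagonal. Assembling:

R = [[1, -0.0728, -0.34],
 [-0.0728, 1, -0.161],
 [-0.34, -0.161, 1]]


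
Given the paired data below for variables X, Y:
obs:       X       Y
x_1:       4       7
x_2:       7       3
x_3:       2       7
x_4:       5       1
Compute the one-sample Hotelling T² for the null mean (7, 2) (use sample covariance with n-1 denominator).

Step 1 — sample mean vector:
  mean(X) = (4 + 7 + 2 + 5) / 4 = 18/4 = 4.5
  mean(Y) = (7 + 3 + 7 + 1) / 4 = 18/4 = 4.5
  x̄ = (4.5, 4.5),  deviation x̄ - mu_0 = (4.5, 4.5) - (7, 2) = (-2.5, 2.5).

Step 2 — sample covariance matrix, S[i,j] = (1/(n-1)) · Σ_k (x_{k,i} - mean_i) · (x_{k,j} - mean_j), divisor n-1 = 3:
  S[X,X] = ((-0.5)·(-0.5) + (2.5)·(2.5) + (-2.5)·(-2.5) + (0.5)·(0.5)) / 3 = 13/3 = 4.3333
  S[X,Y] = ((-0.5)·(2.5) + (2.5)·(-1.5) + (-2.5)·(2.5) + (0.5)·(-3.5)) / 3 = -13/3 = -4.3333
  S[Y,Y] = ((2.5)·(2.5) + (-1.5)·(-1.5) + (2.5)·(2.5) + (-3.5)·(-3.5)) / 3 = 27/3 = 9
  S = [[4.3333, -4.3333],
 [-4.3333, 9]].

Step 3 — invert S. det(S) = 4.3333·9 - (-4.3333)² = 20.2222.
  S^{-1} = (1/det) · [[d, -b], [-b, a]] = [[0.4451, 0.2143],
 [0.2143, 0.2143]].

Step 4 — quadratic form (x̄ - mu_0)^T · S^{-1} · (x̄ - mu_0):
  S^{-1} · (x̄ - mu_0) = (-0.5769, 0),
  (x̄ - mu_0)^T · [...] = (-2.5)·(-0.5769) + (2.5)·(0) = 1.4423.

Step 5 — scale by n: T² = 4 · 1.4423 = 5.7692.

T² ≈ 5.7692


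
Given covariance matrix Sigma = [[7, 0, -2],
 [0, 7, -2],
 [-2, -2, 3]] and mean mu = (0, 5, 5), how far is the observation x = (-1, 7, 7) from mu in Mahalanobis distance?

Step 1 — centre the observation: (x - mu) = (-1, 2, 2).

Step 2 — invert Sigma (cofactor / det for 3×3, or solve directly):
  Sigma^{-1} = [[0.1868, 0.044, 0.1538],
 [0.044, 0.1868, 0.1538],
 [0.1538, 0.1538, 0.5385]].

Step 3 — form the quadratic (x - mu)^T · Sigma^{-1} · (x - mu):
  Sigma^{-1} · (x - mu) = (0.2088, 0.6374, 1.2308).
  (x - mu)^T · [Sigma^{-1} · (x - mu)] = (-1)·(0.2088) + (2)·(0.6374) + (2)·(1.2308) = 3.5275.

Step 4 — take square root: d = √(3.5275) ≈ 1.8782.

d(x, mu) = √(3.5275) ≈ 1.8782


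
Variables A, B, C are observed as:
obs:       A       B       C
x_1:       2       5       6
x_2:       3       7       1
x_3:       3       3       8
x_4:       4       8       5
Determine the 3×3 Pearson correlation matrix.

Step 1 — column means:
  mean(A) = (2 + 3 + 3 + 4) / 4 = 12/4 = 3
  mean(B) = (5 + 7 + 3 + 8) / 4 = 23/4 = 5.75
  mean(C) = (6 + 1 + 8 + 5) / 4 = 20/4 = 5

Step 2 — sample variances and covariances s[i,j] = (1/(n-1)) · Σ_k (x_{k,i} - mean_i) · (x_{k,j} - mean_j), with n-1 = 3:
  s[A,A] = ((-1)·(-1) + (0)·(0) + (0)·(0) + (1)·(1)) / 3 = 2/3 = 0.6667
  s[A,B] = ((-1)·(-0.75) + (0)·(1.25) + (0)·(-2.75) + (1)·(2.25)) / 3 = 3/3 = 1
  s[A,C] = ((-1)·(1) + (0)·(-4) + (0)·(3) + (1)·(0)) / 3 = -1/3 = -0.3333
  s[B,B] = ((-0.75)·(-0.75) + (1.25)·(1.25) + (-2.75)·(-2.75) + (2.25)·(2.25)) / 3 = 14.75/3 = 4.9167
  s[B,C] = ((-0.75)·(1) + (1.25)·(-4) + (-2.75)·(3) + (2.25)·(0)) / 3 = -14/3 = -4.6667
  s[C,C] = ((1)·(1) + (-4)·(-4) + (3)·(3) + (0)·(0)) / 3 = 26/3 = 8.6667
  Sample standard deviations s_i = √(s[i,i]):
  s(A) = √(0.6667) = 0.8165
  s(B) = √(4.9167) = 2.2174
  s(C) = √(8.6667) = 2.9439

Step 3 — r_{ij} = s_{ij} / (s_i · s_j):
  r[A,A] = 1 (diagonal).
  r[A,B] = 1 / (0.8165 · 2.2174) = 1 / 1.8105 = 0.5523
  r[A,C] = -0.3333 / (0.8165 · 2.9439) = -0.3333 / 2.4037 = -0.1387
  r[B,B] = 1 (diagonal).
  r[B,C] = -4.6667 / (2.2174 · 2.9439) = -4.6667 / 6.5277 = -0.7149
  r[C,C] = 1 (diagonal).

R is symmetric with unit diagonal. Assembling:

R = [[1, 0.5523, -0.1387],
 [0.5523, 1, -0.7149],
 [-0.1387, -0.7149, 1]]


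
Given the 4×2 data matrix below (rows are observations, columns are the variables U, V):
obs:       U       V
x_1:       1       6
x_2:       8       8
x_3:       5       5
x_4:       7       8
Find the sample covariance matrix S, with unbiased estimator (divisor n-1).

Step 1 — column means:
  mean(U) = (1 + 8 + 5 + 7) / 4 = 21/4 = 5.25
  mean(V) = (6 + 8 + 5 + 8) / 4 = 27/4 = 6.75

Step 2 — sample covariance S[i,j] = (1/(n-1)) · Σ_k (x_{k,i} - mean_i) · (x_{k,j} - mean_j), with n-1 = 3.
  S[U,U] = ((-4.25)·(-4.25) + (2.75)·(2.75) + (-0.25)·(-0.25) + (1.75)·(1.75)) / 3 = 28.75/3 = 9.5833
  S[U,V] = ((-4.25)·(-0.75) + (2.75)·(1.25) + (-0.25)·(-1.75) + (1.75)·(1.25)) / 3 = 9.25/3 = 3.0833
  S[V,V] = ((-0.75)·(-0.75) + (1.25)·(1.25) + (-1.75)·(-1.75) + (1.25)·(1.25)) / 3 = 6.75/3 = 2.25

S is symmetric (S[j,i] = S[i,j]). Assembling:

S = [[9.5833, 3.0833],
 [3.0833, 2.25]]


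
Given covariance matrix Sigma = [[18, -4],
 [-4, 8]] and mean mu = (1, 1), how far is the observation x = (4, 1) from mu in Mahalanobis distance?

Step 1 — centre the observation: (x - mu) = (3, 0).

Step 2 — invert Sigma. det(Sigma) = 18·8 - (-4)² = 128.
  Sigma^{-1} = (1/det) · [[d, -b], [-b, a]] = [[0.0625, 0.0312],
 [0.0312, 0.1406]].

Step 3 — form the quadratic (x - mu)^T · Sigma^{-1} · (x - mu):
  Sigma^{-1} · (x - mu) = (0.1875, 0.0938).
  (x - mu)^T · [Sigma^{-1} · (x - mu)] = (3)·(0.1875) + (0)·(0.0938) = 0.5625.

Step 4 — take square root: d = √(0.5625) ≈ 0.75.

d(x, mu) = √(0.5625) ≈ 0.75


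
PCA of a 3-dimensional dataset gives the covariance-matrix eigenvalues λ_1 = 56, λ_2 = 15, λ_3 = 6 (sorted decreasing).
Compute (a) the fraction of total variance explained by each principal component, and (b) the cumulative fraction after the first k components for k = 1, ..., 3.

Step 1 — total variance = trace(Sigma) = Σ λ_i = 56 + 15 + 6 = 77.

Step 2 — fraction explained by component i = λ_i / Σ λ:
  PC1: 56/77 = 0.7273
  PC2: 15/77 = 0.1948
  PC3: 6/77 = 0.0779

Step 3 — cumulative fraction after k components = (λ_1 + ... + λ_k) / Σ λ:
  k = 1: 56/77 = 0.7273
  k = 2: (56 + 15)/77 = 71/77 = 0.9221
  k = 3: (56 + 15 + 6)/77 = 77/77 = 1

Summary (fraction, with percent):

explained: PC1 0.7273 (72.73%), PC2 0.1948 (19.48%), PC3 0.0779 (7.79%);  cumulative: 0.7273, 0.9221, 1


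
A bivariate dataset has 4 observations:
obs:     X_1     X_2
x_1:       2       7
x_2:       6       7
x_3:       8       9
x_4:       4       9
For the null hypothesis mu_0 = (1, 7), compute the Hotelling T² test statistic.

Step 1 — sample mean vector:
  mean(X_1) = (2 + 6 + 8 + 4) / 4 = 20/4 = 5
  mean(X_2) = (7 + 7 + 9 + 9) / 4 = 32/4 = 8
  x̄ = (5, 8),  deviation x̄ - mu_0 = (5, 8) - (1, 7) = (4, 1).

Step 2 — sample covariance matrix, S[i,j] = (1/(n-1)) · Σ_k (x_{k,i} - mean_i) · (x_{k,j} - mean_j), divisor n-1 = 3:
  S[X_1,X_1] = ((-3)·(-3) + (1)·(1) + (3)·(3) + (-1)·(-1)) / 3 = 20/3 = 6.6667
  S[X_1,X_2] = ((-3)·(-1) + (1)·(-1) + (3)·(1) + (-1)·(1)) / 3 = 4/3 = 1.3333
  S[X_2,X_2] = ((-1)·(-1) + (-1)·(-1) + (1)·(1) + (1)·(1)) / 3 = 4/3 = 1.3333
  S = [[6.6667, 1.3333],
 [1.3333, 1.3333]].

Step 3 — invert S. det(S) = 6.6667·1.3333 - (1.3333)² = 7.1111.
  S^{-1} = (1/det) · [[d, -b], [-b, a]] = [[0.1875, -0.1875],
 [-0.1875, 0.9375]].

Step 4 — quadratic form (x̄ - mu_0)^T · S^{-1} · (x̄ - mu_0):
  S^{-1} · (x̄ - mu_0) = (0.5625, 0.1875),
  (x̄ - mu_0)^T · [...] = (4)·(0.5625) + (1)·(0.1875) = 2.4375.

Step 5 — scale by n: T² = 4 · 2.4375 = 9.75.

T² ≈ 9.75


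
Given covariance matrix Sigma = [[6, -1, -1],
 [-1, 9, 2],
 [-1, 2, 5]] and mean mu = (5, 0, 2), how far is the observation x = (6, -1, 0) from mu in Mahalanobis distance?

Step 1 — centre the observation: (x - mu) = (1, -1, -2).

Step 2 — invert Sigma (cofactor / det for 3×3, or solve directly):
  Sigma^{-1} = [[0.1737, 0.0127, 0.0297],
 [0.0127, 0.1229, -0.0466],
 [0.0297, -0.0466, 0.2246]].

Step 3 — form the quadratic (x - mu)^T · Sigma^{-1} · (x - mu):
  Sigma^{-1} · (x - mu) = (0.1017, -0.0169, -0.3729).
  (x - mu)^T · [Sigma^{-1} · (x - mu)] = (1)·(0.1017) + (-1)·(-0.0169) + (-2)·(-0.3729) = 0.8644.

Step 4 — take square root: d = √(0.8644) ≈ 0.9297.

d(x, mu) = √(0.8644) ≈ 0.9297


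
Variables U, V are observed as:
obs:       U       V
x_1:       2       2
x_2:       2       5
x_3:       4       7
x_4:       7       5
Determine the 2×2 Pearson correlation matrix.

Step 1 — column means:
  mean(U) = (2 + 2 + 4 + 7) / 4 = 15/4 = 3.75
  mean(V) = (2 + 5 + 7 + 5) / 4 = 19/4 = 4.75

Step 2 — sample variances and covariances s[i,j] = (1/(n-1)) · Σ_k (x_{k,i} - mean_i) · (x_{k,j} - mean_j), with n-1 = 3:
  s[U,U] = ((-1.75)·(-1.75) + (-1.75)·(-1.75) + (0.25)·(0.25) + (3.25)·(3.25)) / 3 = 16.75/3 = 5.5833
  s[U,V] = ((-1.75)·(-2.75) + (-1.75)·(0.25) + (0.25)·(2.25) + (3.25)·(0.25)) / 3 = 5.75/3 = 1.9167
  s[V,V] = ((-2.75)·(-2.75) + (0.25)·(0.25) + (2.25)·(2.25) + (0.25)·(0.25)) / 3 = 12.75/3 = 4.25
  Sample standard deviations s_i = √(s[i,i]):
  s(U) = √(5.5833) = 2.3629
  s(V) = √(4.25) = 2.0616

Step 3 — r_{ij} = s_{ij} / (s_i · s_j):
  r[U,U] = 1 (diagonal).
  r[U,V] = 1.9167 / (2.3629 · 2.0616) = 1.9167 / 4.8713 = 0.3935
  r[V,V] = 1 (diagonal).

R is symmetric with unit diagonal. Assembling:

R = [[1, 0.3935],
 [0.3935, 1]]


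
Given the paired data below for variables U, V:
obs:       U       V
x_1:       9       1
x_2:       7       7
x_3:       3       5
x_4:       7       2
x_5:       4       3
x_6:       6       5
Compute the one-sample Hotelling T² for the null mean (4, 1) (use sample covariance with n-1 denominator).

Step 1 — sample mean vector:
  mean(U) = (9 + 7 + 3 + 7 + 4 + 6) / 6 = 36/6 = 6
  mean(V) = (1 + 7 + 5 + 2 + 3 + 5) / 6 = 23/6 = 3.8333
  x̄ = (6, 3.8333),  deviation x̄ - mu_0 = (6, 3.8333) - (4, 1) = (2, 2.8333).

Step 2 — sample covariance matrix, S[i,j] = (1/(n-1)) · Σ_k (x_{k,i} - mean_i) · (x_{k,j} - mean_j), divisor n-1 = 5:
  S[U,U] = ((3)·(3) + (1)·(1) + (-3)·(-3) + (1)·(1) + (-2)·(-2) + (0)·(0)) / 5 = 24/5 = 4.8
  S[U,V] = ((3)·(-2.8333) + (1)·(3.1667) + (-3)·(1.1667) + (1)·(-1.8333) + (-2)·(-0.8333) + (0)·(1.1667)) / 5 = -9/5 = -1.8
  S[V,V] = ((-2.8333)·(-2.8333) + (3.1667)·(3.1667) + (1.1667)·(1.1667) + (-1.8333)·(-1.8333) + (-0.8333)·(-0.8333) + (1.1667)·(1.1667)) / 5 = 24.8333/5 = 4.9667
  S = [[4.8, -1.8],
 [-1.8, 4.9667]].

Step 3 — invert S. det(S) = 4.8·4.9667 - (-1.8)² = 20.6.
  S^{-1} = (1/det) · [[d, -b], [-b, a]] = [[0.2411, 0.0874],
 [0.0874, 0.233]].

Step 4 — quadratic form (x̄ - mu_0)^T · S^{-1} · (x̄ - mu_0):
  S^{-1} · (x̄ - mu_0) = (0.7298, 0.835),
  (x̄ - mu_0)^T · [...] = (2)·(0.7298) + (2.8333)·(0.835) = 3.8252.

Step 5 — scale by n: T² = 6 · 3.8252 = 22.9515.

T² ≈ 22.9515


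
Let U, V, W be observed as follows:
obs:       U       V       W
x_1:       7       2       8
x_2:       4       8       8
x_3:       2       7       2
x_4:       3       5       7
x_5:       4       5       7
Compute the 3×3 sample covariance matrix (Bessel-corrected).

Step 1 — column means:
  mean(U) = (7 + 4 + 2 + 3 + 4) / 5 = 20/5 = 4
  mean(V) = (2 + 8 + 7 + 5 + 5) / 5 = 27/5 = 5.4
  mean(W) = (8 + 8 + 2 + 7 + 7) / 5 = 32/5 = 6.4

Step 2 — sample covariance S[i,j] = (1/(n-1)) · Σ_k (x_{k,i} - mean_i) · (x_{k,j} - mean_j), with n-1 = 4.
  S[U,U] = ((3)·(3) + (0)·(0) + (-2)·(-2) + (-1)·(-1) + (0)·(0)) / 4 = 14/4 = 3.5
  S[U,V] = ((3)·(-3.4) + (0)·(2.6) + (-2)·(1.6) + (-1)·(-0.4) + (0)·(-0.4)) / 4 = -13/4 = -3.25
  S[U,W] = ((3)·(1.6) + (0)·(1.6) + (-2)·(-4.4) + (-1)·(0.6) + (0)·(0.6)) / 4 = 13/4 = 3.25
  S[V,V] = ((-3.4)·(-3.4) + (2.6)·(2.6) + (1.6)·(1.6) + (-0.4)·(-0.4) + (-0.4)·(-0.4)) / 4 = 21.2/4 = 5.3
  S[V,W] = ((-3.4)·(1.6) + (2.6)·(1.6) + (1.6)·(-4.4) + (-0.4)·(0.6) + (-0.4)·(0.6)) / 4 = -8.8/4 = -2.2
  S[W,W] = ((1.6)·(1.6) + (1.6)·(1.6) + (-4.4)·(-4.4) + (0.6)·(0.6) + (0.6)·(0.6)) / 4 = 25.2/4 = 6.3

S is symmetric (S[j,i] = S[i,j]). Assembling:

S = [[3.5, -3.25, 3.25],
 [-3.25, 5.3, -2.2],
 [3.25, -2.2, 6.3]]


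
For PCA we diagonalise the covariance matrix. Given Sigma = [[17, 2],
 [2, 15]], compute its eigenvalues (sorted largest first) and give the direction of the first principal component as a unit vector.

Step 1 — characteristic polynomial of 2×2 Sigma:
  det(Sigma - λI) = λ² - trace · λ + det = 0.
  trace = 17 + 15 = 32, det = 17·15 - (2)² = 251.
Step 2 — discriminant:
  Δ = trace² - 4·det = 1024 - 1004 = 20.
Step 3 — eigenvalues:
  λ = (trace ± √Δ)/2 = (32 ± 4.4721)/2,
  λ_1 = 18.2361,  λ_2 = 13.7639.

Step 4 — unit eigenvector for λ_1: solve (Sigma - λ_1 I)v = 0. First row:
  (17 - 18.2361)·v_x + (2)·v_y = 0, i.e. (-1.2361)·v_x + (2)·v_y = 0,
  so v ∝ (b, λ_1 - a) = (2, 1.2361) = u.
  ||u|| = √((2)² + (1.2361)²) = √(5.5279) ≈ 2.3511,
  v_1 = u/||u|| ≈ (0.8507, 0.5257) (||v_1|| = 1).

λ_1 = 18.2361,  λ_2 = 13.7639;  v_1 ≈ (0.8507, 0.5257)


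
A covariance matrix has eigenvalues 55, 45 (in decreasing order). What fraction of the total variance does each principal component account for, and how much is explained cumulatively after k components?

Step 1 — total variance = trace(Sigma) = Σ λ_i = 55 + 45 = 100.

Step 2 — fraction explained by component i = λ_i / Σ λ:
  PC1: 55/100 = 0.55
  PC2: 45/100 = 0.45

Step 3 — cumulative fraction after k components = (λ_1 + ... + λ_k) / Σ λ:
  k = 1: 55/100 = 0.55
  k = 2: (55 + 45)/100 = 100/100 = 1

Summary (fraction, with percent):

explained: PC1 0.55 (55%), PC2 0.45 (45%);  cumulative: 0.55, 1


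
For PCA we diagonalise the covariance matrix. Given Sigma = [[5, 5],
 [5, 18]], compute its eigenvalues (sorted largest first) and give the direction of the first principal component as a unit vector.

Step 1 — characteristic polynomial of 2×2 Sigma:
  det(Sigma - λI) = λ² - trace · λ + det = 0.
  trace = 5 + 18 = 23, det = 5·18 - (5)² = 65.
Step 2 — discriminant:
  Δ = trace² - 4·det = 529 - 260 = 269.
Step 3 — eigenvalues:
  λ = (trace ± √Δ)/2 = (23 ± 16.4012)/2,
  λ_1 = 19.7006,  λ_2 = 3.2994.

Step 4 — unit eigenvector for λ_1: solve (Sigma - λ_1 I)v = 0. First row:
  (5 - 19.7006)·v_x + (5)·v_y = 0, i.e. (-14.7006)·v_x + (5)·v_y = 0,
  so v ∝ (b, λ_1 - a) = (5, 14.7006) = u.
  ||u|| = √((5)² + (14.7006)²) = √(241.1079) ≈ 15.5277,
  v_1 = u/||u|| ≈ (0.322, 0.9467) (||v_1|| = 1).

λ_1 = 19.7006,  λ_2 = 3.2994;  v_1 ≈ (0.322, 0.9467)


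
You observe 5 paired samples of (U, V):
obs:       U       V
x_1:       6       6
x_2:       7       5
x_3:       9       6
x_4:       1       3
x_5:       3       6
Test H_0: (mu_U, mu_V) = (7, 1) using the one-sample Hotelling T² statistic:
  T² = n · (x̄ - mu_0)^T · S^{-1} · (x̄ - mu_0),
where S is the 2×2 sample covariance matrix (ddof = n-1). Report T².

Step 1 — sample mean vector:
  mean(U) = (6 + 7 + 9 + 1 + 3) / 5 = 26/5 = 5.2
  mean(V) = (6 + 5 + 6 + 3 + 6) / 5 = 26/5 = 5.2
  x̄ = (5.2, 5.2),  deviation x̄ - mu_0 = (5.2, 5.2) - (7, 1) = (-1.8, 4.2).

Step 2 — sample covariance matrix, S[i,j] = (1/(n-1)) · Σ_k (x_{k,i} - mean_i) · (x_{k,j} - mean_j), divisor n-1 = 4:
  S[U,U] = ((0.8)·(0.8) + (1.8)·(1.8) + (3.8)·(3.8) + (-4.2)·(-4.2) + (-2.2)·(-2.2)) / 4 = 40.8/4 = 10.2
  S[U,V] = ((0.8)·(0.8) + (1.8)·(-0.2) + (3.8)·(0.8) + (-4.2)·(-2.2) + (-2.2)·(0.8)) / 4 = 10.8/4 = 2.7
  S[V,V] = ((0.8)·(0.8) + (-0.2)·(-0.2) + (0.8)·(0.8) + (-2.2)·(-2.2) + (0.8)·(0.8)) / 4 = 6.8/4 = 1.7
  S = [[10.2, 2.7],
 [2.7, 1.7]].

Step 3 — invert S. det(S) = 10.2·1.7 - (2.7)² = 10.05.
  S^{-1} = (1/det) · [[d, -b], [-b, a]] = [[0.1692, -0.2687],
 [-0.2687, 1.0149]].

Step 4 — quadratic form (x̄ - mu_0)^T · S^{-1} · (x̄ - mu_0):
  S^{-1} · (x̄ - mu_0) = (-1.4328, 4.7463),
  (x̄ - mu_0)^T · [...] = (-1.8)·(-1.4328) + (4.2)·(4.7463) = 22.5134.

Step 5 — scale by n: T² = 5 · 22.5134 = 112.5672.

T² ≈ 112.5672


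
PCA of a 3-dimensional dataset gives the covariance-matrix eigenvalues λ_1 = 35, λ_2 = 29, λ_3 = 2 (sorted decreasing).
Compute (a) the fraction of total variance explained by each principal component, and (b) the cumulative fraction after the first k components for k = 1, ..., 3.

Step 1 — total variance = trace(Sigma) = Σ λ_i = 35 + 29 + 2 = 66.

Step 2 — fraction explained by component i = λ_i / Σ λ:
  PC1: 35/66 = 0.5303
  PC2: 29/66 = 0.4394
  PC3: 2/66 = 0.0303

Step 3 — cumulative fraction after k components = (λ_1 + ... + λ_k) / Σ λ:
  k = 1: 35/66 = 0.5303
  k = 2: (35 + 29)/66 = 64/66 = 0.9697
  k = 3: (35 + 29 + 2)/66 = 66/66 = 1

Summary (fraction, with percent):

explained: PC1 0.5303 (53.03%), PC2 0.4394 (43.94%), PC3 0.0303 (3.03%);  cumulative: 0.5303, 0.9697, 1


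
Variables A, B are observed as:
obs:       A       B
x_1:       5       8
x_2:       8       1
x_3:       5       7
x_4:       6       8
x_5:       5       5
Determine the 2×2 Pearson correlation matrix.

Step 1 — column means:
  mean(A) = (5 + 8 + 5 + 6 + 5) / 5 = 29/5 = 5.8
  mean(B) = (8 + 1 + 7 + 8 + 5) / 5 = 29/5 = 5.8

Step 2 — sample variances and covariances s[i,j] = (1/(n-1)) · Σ_k (x_{k,i} - mean_i) · (x_{k,j} - mean_j), with n-1 = 4:
  s[A,A] = ((-0.8)·(-0.8) + (2.2)·(2.2) + (-0.8)·(-0.8) + (0.2)·(0.2) + (-0.8)·(-0.8)) / 4 = 6.8/4 = 1.7
  s[A,B] = ((-0.8)·(2.2) + (2.2)·(-4.8) + (-0.8)·(1.2) + (0.2)·(2.2) + (-0.8)·(-0.8)) / 4 = -12.2/4 = -3.05
  s[B,B] = ((2.2)·(2.2) + (-4.8)·(-4.8) + (1.2)·(1.2) + (2.2)·(2.2) + (-0.8)·(-0.8)) / 4 = 34.8/4 = 8.7
  Sample standard deviations s_i = √(s[i,i]):
  s(A) = √(1.7) = 1.3038
  s(B) = √(8.7) = 2.9496

Step 3 — r_{ij} = s_{ij} / (s_i · s_j):
  r[A,A] = 1 (diagonal).
  r[A,B] = -3.05 / (1.3038 · 2.9496) = -3.05 / 3.8458 = -0.7931
  r[B,B] = 1 (diagonal).

R is symmetric with unit diagonal. Assembling:

R = [[1, -0.7931],
 [-0.7931, 1]]


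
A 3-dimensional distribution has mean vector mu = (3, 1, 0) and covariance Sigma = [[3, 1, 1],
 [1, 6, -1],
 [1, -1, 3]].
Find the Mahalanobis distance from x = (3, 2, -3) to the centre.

Step 1 — centre the observation: (x - mu) = (0, 1, -3).

Step 2 — invert Sigma (cofactor / det for 3×3, or solve directly):
  Sigma^{-1} = [[0.425, -0.1, -0.175],
 [-0.1, 0.2, 0.1],
 [-0.175, 0.1, 0.425]].

Step 3 — form the quadratic (x - mu)^T · Sigma^{-1} · (x - mu):
  Sigma^{-1} · (x - mu) = (0.425, -0.1, -1.175).
  (x - mu)^T · [Sigma^{-1} · (x - mu)] = (0)·(0.425) + (1)·(-0.1) + (-3)·(-1.175) = 3.425.

Step 4 — take square root: d = √(3.425) ≈ 1.8507.

d(x, mu) = √(3.425) ≈ 1.8507


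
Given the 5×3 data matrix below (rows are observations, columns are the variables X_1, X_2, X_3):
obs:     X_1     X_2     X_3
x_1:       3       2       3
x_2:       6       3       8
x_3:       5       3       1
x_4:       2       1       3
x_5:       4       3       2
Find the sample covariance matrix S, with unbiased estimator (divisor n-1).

Step 1 — column means:
  mean(X_1) = (3 + 6 + 5 + 2 + 4) / 5 = 20/5 = 4
  mean(X_2) = (2 + 3 + 3 + 1 + 3) / 5 = 12/5 = 2.4
  mean(X_3) = (3 + 8 + 1 + 3 + 2) / 5 = 17/5 = 3.4

Step 2 — sample covariance S[i,j] = (1/(n-1)) · Σ_k (x_{k,i} - mean_i) · (x_{k,j} - mean_j), with n-1 = 4.
  S[X_1,X_1] = ((-1)·(-1) + (2)·(2) + (1)·(1) + (-2)·(-2) + (0)·(0)) / 4 = 10/4 = 2.5
  S[X_1,X_2] = ((-1)·(-0.4) + (2)·(0.6) + (1)·(0.6) + (-2)·(-1.4) + (0)·(0.6)) / 4 = 5/4 = 1.25
  S[X_1,X_3] = ((-1)·(-0.4) + (2)·(4.6) + (1)·(-2.4) + (-2)·(-0.4) + (0)·(-1.4)) / 4 = 8/4 = 2
  S[X_2,X_2] = ((-0.4)·(-0.4) + (0.6)·(0.6) + (0.6)·(0.6) + (-1.4)·(-1.4) + (0.6)·(0.6)) / 4 = 3.2/4 = 0.8
  S[X_2,X_3] = ((-0.4)·(-0.4) + (0.6)·(4.6) + (0.6)·(-2.4) + (-1.4)·(-0.4) + (0.6)·(-1.4)) / 4 = 1.2/4 = 0.3
  S[X_3,X_3] = ((-0.4)·(-0.4) + (4.6)·(4.6) + (-2.4)·(-2.4) + (-0.4)·(-0.4) + (-1.4)·(-1.4)) / 4 = 29.2/4 = 7.3

S is symmetric (S[j,i] = S[i,j]). Assembling:

S = [[2.5, 1.25, 2],
 [1.25, 0.8, 0.3],
 [2, 0.3, 7.3]]


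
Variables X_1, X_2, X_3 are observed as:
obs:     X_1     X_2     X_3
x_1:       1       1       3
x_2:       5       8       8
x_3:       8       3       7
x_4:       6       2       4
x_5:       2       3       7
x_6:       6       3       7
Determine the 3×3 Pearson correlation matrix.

Step 1 — column means:
  mean(X_1) = (1 + 5 + 8 + 6 + 2 + 6) / 6 = 28/6 = 4.6667
  mean(X_2) = (1 + 8 + 3 + 2 + 3 + 3) / 6 = 20/6 = 3.3333
  mean(X_3) = (3 + 8 + 7 + 4 + 7 + 7) / 6 = 36/6 = 6

Step 2 — sample variances and covariances s[i,j] = (1/(n-1)) · Σ_k (x_{k,i} - mean_i) · (x_{k,j} - mean_j), with n-1 = 5:
  s[X_1,X_1] = ((-3.6667)·(-3.6667) + (0.3333)·(0.3333) + (3.3333)·(3.3333) + (1.3333)·(1.3333) + (-2.6667)·(-2.6667) + (1.3333)·(1.3333)) / 5 = 35.3333/5 = 7.0667
  s[X_1,X_2] = ((-3.6667)·(-2.3333) + (0.3333)·(4.6667) + (3.3333)·(-0.3333) + (1.3333)·(-1.3333) + (-2.6667)·(-0.3333) + (1.3333)·(-0.3333)) / 5 = 7.6667/5 = 1.5333
  s[X_1,X_3] = ((-3.6667)·(-3) + (0.3333)·(2) + (3.3333)·(1) + (1.3333)·(-2) + (-2.6667)·(1) + (1.3333)·(1)) / 5 = 11/5 = 2.2
  s[X_2,X_2] = ((-2.3333)·(-2.3333) + (4.6667)·(4.6667) + (-0.3333)·(-0.3333) + (-1.3333)·(-1.3333) + (-0.3333)·(-0.3333) + (-0.3333)·(-0.3333)) / 5 = 29.3333/5 = 5.8667
  s[X_2,X_3] = ((-2.3333)·(-3) + (4.6667)·(2) + (-0.3333)·(1) + (-1.3333)·(-2) + (-0.3333)·(1) + (-0.3333)·(1)) / 5 = 18/5 = 3.6
  s[X_3,X_3] = ((-3)·(-3) + (2)·(2) + (1)·(1) + (-2)·(-2) + (1)·(1) + (1)·(1)) / 5 = 20/5 = 4
  Sample standard deviations s_i = √(s[i,i]):
  s(X_1) = √(7.0667) = 2.6583
  s(X_2) = √(5.8667) = 2.4221
  s(X_3) = √(4) = 2

Step 3 — r_{ij} = s_{ij} / (s_i · s_j):
  r[X_1,X_1] = 1 (diagonal).
  r[X_1,X_2] = 1.5333 / (2.6583 · 2.4221) = 1.5333 / 6.4388 = 0.2381
  r[X_1,X_3] = 2.2 / (2.6583 · 2) = 2.2 / 5.3166 = 0.4138
  r[X_2,X_2] = 1 (diagonal).
  r[X_2,X_3] = 3.6 / (2.4221 · 2) = 3.6 / 4.8442 = 0.7432
  r[X_3,X_3] = 1 (diagonal).

R is symmetric with unit diagonal. Assembling:

R = [[1, 0.2381, 0.4138],
 [0.2381, 1, 0.7432],
 [0.4138, 0.7432, 1]]


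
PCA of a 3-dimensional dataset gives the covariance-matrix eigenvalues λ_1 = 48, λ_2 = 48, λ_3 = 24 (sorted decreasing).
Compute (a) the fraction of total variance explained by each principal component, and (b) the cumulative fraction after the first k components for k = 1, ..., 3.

Step 1 — total variance = trace(Sigma) = Σ λ_i = 48 + 48 + 24 = 120.

Step 2 — fraction explained by component i = λ_i / Σ λ:
  PC1: 48/120 = 0.4
  PC2: 48/120 = 0.4
  PC3: 24/120 = 0.2

Step 3 — cumulative fraction after k components = (λ_1 + ... + λ_k) / Σ λ:
  k = 1: 48/120 = 0.4
  k = 2: (48 + 48)/120 = 96/120 = 0.8
  k = 3: (48 + 48 + 24)/120 = 120/120 = 1

Summary (fraction, with percent):

explained: PC1 0.4 (40%), PC2 0.4 (40%), PC3 0.2 (20%);  cumulative: 0.4, 0.8, 1


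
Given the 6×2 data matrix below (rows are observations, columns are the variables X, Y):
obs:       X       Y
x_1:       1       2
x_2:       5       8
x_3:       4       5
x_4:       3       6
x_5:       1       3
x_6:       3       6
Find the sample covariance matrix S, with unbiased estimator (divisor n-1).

Step 1 — column means:
  mean(X) = (1 + 5 + 4 + 3 + 1 + 3) / 6 = 17/6 = 2.8333
  mean(Y) = (2 + 8 + 5 + 6 + 3 + 6) / 6 = 30/6 = 5

Step 2 — sample covariance S[i,j] = (1/(n-1)) · Σ_k (x_{k,i} - mean_i) · (x_{k,j} - mean_j), with n-1 = 5.
  S[X,X] = ((-1.8333)·(-1.8333) + (2.1667)·(2.1667) + (1.1667)·(1.1667) + (0.1667)·(0.1667) + (-1.8333)·(-1.8333) + (0.1667)·(0.1667)) / 5 = 12.8333/5 = 2.5667
  S[X,Y] = ((-1.8333)·(-3) + (2.1667)·(3) + (1.1667)·(0) + (0.1667)·(1) + (-1.8333)·(-2) + (0.1667)·(1)) / 5 = 16/5 = 3.2
  S[Y,Y] = ((-3)·(-3) + (3)·(3) + (0)·(0) + (1)·(1) + (-2)·(-2) + (1)·(1)) / 5 = 24/5 = 4.8

S is symmetric (S[j,i] = S[i,j]). Assembling:

S = [[2.5667, 3.2],
 [3.2, 4.8]]


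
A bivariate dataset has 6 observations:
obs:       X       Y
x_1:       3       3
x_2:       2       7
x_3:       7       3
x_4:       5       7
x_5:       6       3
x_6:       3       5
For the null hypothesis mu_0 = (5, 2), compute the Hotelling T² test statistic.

Step 1 — sample mean vector:
  mean(X) = (3 + 2 + 7 + 5 + 6 + 3) / 6 = 26/6 = 4.3333
  mean(Y) = (3 + 7 + 3 + 7 + 3 + 5) / 6 = 28/6 = 4.6667
  x̄ = (4.3333, 4.6667),  deviation x̄ - mu_0 = (4.3333, 4.6667) - (5, 2) = (-0.6667, 2.6667).

Step 2 — sample covariance matrix, S[i,j] = (1/(n-1)) · Σ_k (x_{k,i} - mean_i) · (x_{k,j} - mean_j), divisor n-1 = 5:
  S[X,X] = ((-1.3333)·(-1.3333) + (-2.3333)·(-2.3333) + (2.6667)·(2.6667) + (0.6667)·(0.6667) + (1.6667)·(1.6667) + (-1.3333)·(-1.3333)) / 5 = 19.3333/5 = 3.8667
  S[X,Y] = ((-1.3333)·(-1.6667) + (-2.3333)·(2.3333) + (2.6667)·(-1.6667) + (0.6667)·(2.3333) + (1.6667)·(-1.6667) + (-1.3333)·(0.3333)) / 5 = -9.3333/5 = -1.8667
  S[Y,Y] = ((-1.6667)·(-1.6667) + (2.3333)·(2.3333) + (-1.6667)·(-1.6667) + (2.3333)·(2.3333) + (-1.6667)·(-1.6667) + (0.3333)·(0.3333)) / 5 = 19.3333/5 = 3.8667
  S = [[3.8667, -1.8667],
 [-1.8667, 3.8667]].

Step 3 — invert S. det(S) = 3.8667·3.8667 - (-1.8667)² = 11.4667.
  S^{-1} = (1/det) · [[d, -b], [-b, a]] = [[0.3372, 0.1628],
 [0.1628, 0.3372]].

Step 4 — quadratic form (x̄ - mu_0)^T · S^{-1} · (x̄ - mu_0):
  S^{-1} · (x̄ - mu_0) = (0.2093, 0.7907),
  (x̄ - mu_0)^T · [...] = (-0.6667)·(0.2093) + (2.6667)·(0.7907) = 1.969.

Step 5 — scale by n: T² = 6 · 1.969 = 11.814.

T² ≈ 11.814


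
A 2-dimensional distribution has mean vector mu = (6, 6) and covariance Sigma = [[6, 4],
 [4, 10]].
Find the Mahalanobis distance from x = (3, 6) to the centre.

Step 1 — centre the observation: (x - mu) = (-3, 0).

Step 2 — invert Sigma. det(Sigma) = 6·10 - (4)² = 44.
  Sigma^{-1} = (1/det) · [[d, -b], [-b, a]] = [[0.2273, -0.0909],
 [-0.0909, 0.1364]].

Step 3 — form the quadratic (x - mu)^T · Sigma^{-1} · (x - mu):
  Sigma^{-1} · (x - mu) = (-0.6818, 0.2727).
  (x - mu)^T · [Sigma^{-1} · (x - mu)] = (-3)·(-0.6818) + (0)·(0.2727) = 2.0455.

Step 4 — take square root: d = √(2.0455) ≈ 1.4302.

d(x, mu) = √(2.0455) ≈ 1.4302


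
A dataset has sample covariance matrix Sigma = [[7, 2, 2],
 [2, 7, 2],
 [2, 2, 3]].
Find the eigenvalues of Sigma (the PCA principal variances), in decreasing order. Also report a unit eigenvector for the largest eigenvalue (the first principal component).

Step 1 — characteristic polynomial p(λ) = det(λI - Sigma) = λ³ - tr·λ² + c_1·λ - det, where tr = trace, c_1 = sum of the principal 2×2 minors, det = det(Sigma):
  tr = 7 + 7 + 3 = 17,
  c_1 = (7·7 - (2)²) + (7·3 - (2)²) + (7·3 - (2)²) = 45 + 17 + 17 = 79,
  det = 7·(7·3 - (2)²) - (2)·((2)·3 - (2)·(2)) + (2)·((2)·(2) - 7·(2)) = 7·(17) - (2)·(2) + (2)·(-10) = 95.
  So p(λ) = λ³ - 17λ² + 79λ - 95.
Step 2 — look for an integer root (rational root theorem: any rational root is an integer divisor of 95). Testing λ = 5:
  p(5) = 125 - 425 + 395 - 95 = 0  ✓
  Dividing out (λ - 5): p(λ) = (λ - 5)(λ² - 12λ + 19).
Step 3 — remaining eigenvalues from the quadratic λ² - 12λ + 19 = 0:
  Δ = 12² - 4·19 = 144 - 76 = 68,  λ = (12 ± √68)/2 = (12 ± 8.2462)/2 ≈ 10.1231 or 1.8769.
  Sorted: λ_1 = 10.1231,  λ_2 = 5,  λ_3 = 1.8769  (check: sum = 17 = tr ✓).

Step 4 — unit eigenvector for λ_1 ≈ 10.1231: v spans the null space of (Sigma - λ_1 I), whose rows are
  r_1 = (-3.1231, 2, 2),  r_2 = (2, -3.1231, 2),  r_3 = (2, 2, -7.1231).
  v is orthogonal to every row, so take v ∝ r_1 × r_2 = ((2)·(2) - (2)·(-3.1231), (2)·(2) - (-3.1231)·(2), (-3.1231)·(-3.1231) - (2)·(2)) ≈ (10.2462, 10.2462, 5.7538).
  Let u = (10.2462, 10.2462, 5.7538).
  ||u|| = √((10.2462)² + (10.2462)² + (5.7538)²) = √(243.0758) ≈ 15.5909,  v_1 = u/||u|| ≈ (0.6572, 0.6572, 0.369) (||v_1|| = 1).

λ_1 = 10.1231,  λ_2 = 5,  λ_3 = 1.8769;  v_1 ≈ (0.6572, 0.6572, 0.369)


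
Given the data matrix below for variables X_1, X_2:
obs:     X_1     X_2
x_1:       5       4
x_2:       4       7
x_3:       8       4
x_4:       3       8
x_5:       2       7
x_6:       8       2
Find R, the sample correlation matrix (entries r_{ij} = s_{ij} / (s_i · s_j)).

Step 1 — column means:
  mean(X_1) = (5 + 4 + 8 + 3 + 2 + 8) / 6 = 30/6 = 5
  mean(X_2) = (4 + 7 + 4 + 8 + 7 + 2) / 6 = 32/6 = 5.3333

Step 2 — sample variances and covariances s[i,j] = (1/(n-1)) · Σ_k (x_{k,i} - mean_i) · (x_{k,j} - mean_j), with n-1 = 5:
  s[X_1,X_1] = ((0)·(0) + (-1)·(-1) + (3)·(3) + (-2)·(-2) + (-3)·(-3) + (3)·(3)) / 5 = 32/5 = 6.4
  s[X_1,X_2] = ((0)·(-1.3333) + (-1)·(1.6667) + (3)·(-1.3333) + (-2)·(2.6667) + (-3)·(1.6667) + (3)·(-3.3333)) / 5 = -26/5 = -5.2
  s[X_2,X_2] = ((-1.3333)·(-1.3333) + (1.6667)·(1.6667) + (-1.3333)·(-1.3333) + (2.6667)·(2.6667) + (1.6667)·(1.6667) + (-3.3333)·(-3.3333)) / 5 = 27.3333/5 = 5.4667
  Sample standard deviations s_i = √(s[i,i]):
  s(X_1) = √(6.4) = 2.5298
  s(X_2) = √(5.4667) = 2.3381

Step 3 — r_{ij} = s_{ij} / (s_i · s_j):
  r[X_1,X_1] = 1 (diagonal).
  r[X_1,X_2] = -5.2 / (2.5298 · 2.3381) = -5.2 / 5.915 = -0.8791
  r[X_2,X_2] = 1 (diagonal).

R is symmetric with unit diagonal. Assembling:

R = [[1, -0.8791],
 [-0.8791, 1]]


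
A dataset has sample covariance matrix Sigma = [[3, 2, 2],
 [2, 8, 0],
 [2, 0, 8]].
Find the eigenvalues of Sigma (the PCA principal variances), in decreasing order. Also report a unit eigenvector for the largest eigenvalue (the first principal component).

Step 1 — characteristic polynomial p(λ) = det(λI - Sigma) = λ³ - tr·λ² + c_1·λ - det, where tr = trace, c_1 = sum of the principal 2×2 minors, det = det(Sigma):
  tr = 3 + 8 + 8 = 19,
  c_1 = (3·8 - (2)²) + (3·8 - (2)²) + (8·8 - (0)²) = 20 + 20 + 64 = 104,
  det = 3·(8·8 - (0)²) - (2)·((2)·8 - (0)·(2)) + (2)·((2)·(0) - 8·(2)) = 3·(64) - (2)·(16) + (2)·(-16) = 128.
  So p(λ) = λ³ - 19λ² + 104λ - 128.
Step 2 — look for an integer root (rational root theorem: any rational root is an integer divisor of 128). Testing λ = 8:
  p(8) = 512 - 1216 + 832 - 128 = 0  ✓
  Dividing out (λ - 8): p(λ) = (λ - 8)(λ² - 11λ + 16).
Step 3 — remaining eigenvalues from the quadratic λ² - 11λ + 16 = 0:
  Δ = 11² - 4·16 = 121 - 64 = 57,  λ = (11 ± √57)/2 = (11 ± 7.5498)/2 ≈ 9.2749 or 1.7251.
  Sorted: λ_1 = 9.2749,  λ_2 = 8,  λ_3 = 1.7251  (check: sum = 19 = tr ✓).

Step 4 — unit eigenvector for λ_1 ≈ 9.2749: v spans the null space of (Sigma - λ_1 I), whose rows are
  r_1 = (-6.2749, 2, 2),  r_2 = (2, -1.2749, 0),  r_3 = (2, 0, -1.2749).
  v is orthogonal to every row, so take v ∝ r_1 × r_2 = ((2)·(0) - (2)·(-1.2749), (2)·(2) - (-6.2749)·(0), (-6.2749)·(-1.2749) - (2)·(2)) ≈ (2.5498, 4, 4).
  Let u = (2.5498, 4, 4).
  ||u|| = √((2.5498)² + (4)² + (4)²) = √(38.5017) ≈ 6.205,  v_1 = u/||u|| ≈ (0.4109, 0.6446, 0.6446) (||v_1|| = 1).

λ_1 = 9.2749,  λ_2 = 8,  λ_3 = 1.7251;  v_1 ≈ (0.4109, 0.6446, 0.6446)


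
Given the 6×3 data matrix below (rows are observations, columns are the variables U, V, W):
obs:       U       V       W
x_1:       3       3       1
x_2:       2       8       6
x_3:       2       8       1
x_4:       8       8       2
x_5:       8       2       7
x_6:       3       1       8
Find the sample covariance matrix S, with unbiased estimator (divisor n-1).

Step 1 — column means:
  mean(U) = (3 + 2 + 2 + 8 + 8 + 3) / 6 = 26/6 = 4.3333
  mean(V) = (3 + 8 + 8 + 8 + 2 + 1) / 6 = 30/6 = 5
  mean(W) = (1 + 6 + 1 + 2 + 7 + 8) / 6 = 25/6 = 4.1667

Step 2 — sample covariance S[i,j] = (1/(n-1)) · Σ_k (x_{k,i} - mean_i) · (x_{k,j} - mean_j), with n-1 = 5.
  S[U,U] = ((-1.3333)·(-1.3333) + (-2.3333)·(-2.3333) + (-2.3333)·(-2.3333) + (3.6667)·(3.6667) + (3.6667)·(3.6667) + (-1.3333)·(-1.3333)) / 5 = 41.3333/5 = 8.2667
  S[U,V] = ((-1.3333)·(-2) + (-2.3333)·(3) + (-2.3333)·(3) + (3.6667)·(3) + (3.6667)·(-3) + (-1.3333)·(-4)) / 5 = -6/5 = -1.2
  S[U,W] = ((-1.3333)·(-3.1667) + (-2.3333)·(1.8333) + (-2.3333)·(-3.1667) + (3.6667)·(-2.1667) + (3.6667)·(2.8333) + (-1.3333)·(3.8333)) / 5 = 4.6667/5 = 0.9333
  S[V,V] = ((-2)·(-2) + (3)·(3) + (3)·(3) + (3)·(3) + (-3)·(-3) + (-4)·(-4)) / 5 = 56/5 = 11.2
  S[V,W] = ((-2)·(-3.1667) + (3)·(1.8333) + (3)·(-3.1667) + (3)·(-2.1667) + (-3)·(2.8333) + (-4)·(3.8333)) / 5 = -28/5 = -5.6
  S[W,W] = ((-3.1667)·(-3.1667) + (1.8333)·(1.8333) + (-3.1667)·(-3.1667) + (-2.1667)·(-2.1667) + (2.8333)·(2.8333) + (3.8333)·(3.8333)) / 5 = 50.8333/5 = 10.1667

S is symmetric (S[j,i] = S[i,j]). Assembling:

S = [[8.2667, -1.2, 0.9333],
 [-1.2, 11.2, -5.6],
 [0.9333, -5.6, 10.1667]]


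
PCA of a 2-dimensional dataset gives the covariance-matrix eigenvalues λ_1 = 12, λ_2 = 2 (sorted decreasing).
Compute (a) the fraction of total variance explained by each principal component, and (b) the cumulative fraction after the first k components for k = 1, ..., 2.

Step 1 — total variance = trace(Sigma) = Σ λ_i = 12 + 2 = 14.

Step 2 — fraction explained by component i = λ_i / Σ λ:
  PC1: 12/14 = 0.8571
  PC2: 2/14 = 0.1429

Step 3 — cumulative fraction after k components = (λ_1 + ... + λ_k) / Σ λ:
  k = 1: 12/14 = 0.8571
  k = 2: (12 + 2)/14 = 14/14 = 1

Summary (fraction, with percent):

explained: PC1 0.8571 (85.71%), PC2 0.1429 (14.29%);  cumulative: 0.8571, 1


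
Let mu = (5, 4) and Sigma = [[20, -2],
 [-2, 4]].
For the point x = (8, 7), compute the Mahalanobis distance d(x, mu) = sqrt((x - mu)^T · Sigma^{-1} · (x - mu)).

Step 1 — centre the observation: (x - mu) = (3, 3).

Step 2 — invert Sigma. det(Sigma) = 20·4 - (-2)² = 76.
  Sigma^{-1} = (1/det) · [[d, -b], [-b, a]] = [[0.0526, 0.0263],
 [0.0263, 0.2632]].

Step 3 — form the quadratic (x - mu)^T · Sigma^{-1} · (x - mu):
  Sigma^{-1} · (x - mu) = (0.2368, 0.8684).
  (x - mu)^T · [Sigma^{-1} · (x - mu)] = (3)·(0.2368) + (3)·(0.8684) = 3.3158.

Step 4 — take square root: d = √(3.3158) ≈ 1.8209.

d(x, mu) = √(3.3158) ≈ 1.8209


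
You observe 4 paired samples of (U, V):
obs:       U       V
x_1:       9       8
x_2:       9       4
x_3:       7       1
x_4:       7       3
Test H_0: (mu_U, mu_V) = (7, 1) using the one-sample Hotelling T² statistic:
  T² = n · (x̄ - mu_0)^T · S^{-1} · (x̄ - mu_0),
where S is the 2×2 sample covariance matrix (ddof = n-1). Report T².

Step 1 — sample mean vector:
  mean(U) = (9 + 9 + 7 + 7) / 4 = 32/4 = 8
  mean(V) = (8 + 4 + 1 + 3) / 4 = 16/4 = 4
  x̄ = (8, 4),  deviation x̄ - mu_0 = (8, 4) - (7, 1) = (1, 3).

Step 2 — sample covariance matrix, S[i,j] = (1/(n-1)) · Σ_k (x_{k,i} - mean_i) · (x_{k,j} - mean_j), divisor n-1 = 3:
  S[U,U] = ((1)·(1) + (1)·(1) + (-1)·(-1) + (-1)·(-1)) / 3 = 4/3 = 1.3333
  S[U,V] = ((1)·(4) + (1)·(0) + (-1)·(-3) + (-1)·(-1)) / 3 = 8/3 = 2.6667
  S[V,V] = ((4)·(4) + (0)·(0) + (-3)·(-3) + (-1)·(-1)) / 3 = 26/3 = 8.6667
  S = [[1.3333, 2.6667],
 [2.6667, 8.6667]].

Step 3 — invert S. det(S) = 1.3333·8.6667 - (2.6667)² = 4.4444.
  S^{-1} = (1/det) · [[d, -b], [-b, a]] = [[1.95, -0.6],
 [-0.6, 0.3]].

Step 4 — quadratic form (x̄ - mu_0)^T · S^{-1} · (x̄ - mu_0):
  S^{-1} · (x̄ - mu_0) = (0.15, 0.3),
  (x̄ - mu_0)^T · [...] = (1)·(0.15) + (3)·(0.3) = 1.05.

Step 5 — scale by n: T² = 4 · 1.05 = 4.2.

T² ≈ 4.2


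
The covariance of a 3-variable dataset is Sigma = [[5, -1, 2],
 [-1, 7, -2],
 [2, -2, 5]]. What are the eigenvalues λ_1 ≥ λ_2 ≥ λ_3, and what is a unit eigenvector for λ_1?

Step 1 — characteristic polynomial p(λ) = det(λI - Sigma) = λ³ - tr·λ² + c_1·λ - det, where tr = trace, c_1 = sum of the principal 2×2 minors, det = det(Sigma):
  tr = 5 + 7 + 5 = 17,
  c_1 = (5·7 - (-1)²) + (5·5 - (2)²) + (7·5 - (-2)²) = 34 + 21 + 31 = 86,
  det = 5·(7·5 - (-2)²) - (-1)·((-1)·5 - (-2)·(2)) + (2)·((-1)·(-2) - 7·(2)) = 5·(31) - (-1)·(-1) + (2)·(-12) = 130.
  So p(λ) = λ³ - 17λ² + 86λ - 130.
Step 2 — look for an integer root (rational root theorem: any rational root is an integer divisor of 130). Testing λ = 5:
  p(5) = 125 - 425 + 430 - 130 = 0  ✓
  Dividing out (λ - 5): p(λ) = (λ - 5)(λ² - 12λ + 26).
Step 3 — remaining eigenvalues from the quadratic λ² - 12λ + 26 = 0:
  Δ = 12² - 4·26 = 144 - 104 = 40,  λ = (12 ± √40)/2 = (12 ± 6.3246)/2 ≈ 9.1623 or 2.8377.
  Sorted: λ_1 = 9.1623,  λ_2 = 5,  λ_3 = 2.8377  (check: sum = 17 = tr ✓).

Step 4 — unit eigenvector for λ_1 ≈ 9.1623: v spans the null space of (Sigma - λ_1 I), whose rows are
  r_1 = (-4.1623, -1, 2),  r_2 = (-1, -2.1623, -2),  r_3 = (2, -2, -4.1623).
  v is orthogonal to every row, so take v ∝ r_1 × r_2 = ((-1)·(-2) - (2)·(-2.1623), (2)·(-1) - (-4.1623)·(-2), (-4.1623)·(-2.1623) - (-1)·(-1)) ≈ (6.3246, -10.3246, 8).
  Let u = (6.3246, -10.3246, 8).
  ||u|| = √((6.3246)² + (-10.3246)² + (8)²) = √(210.5964) ≈ 14.5119,  v_1 = u/||u|| ≈ (0.4358, -0.7115, 0.5513) (||v_1|| = 1).

λ_1 = 9.1623,  λ_2 = 5,  λ_3 = 2.8377;  v_1 ≈ (0.4358, -0.7115, 0.5513)
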